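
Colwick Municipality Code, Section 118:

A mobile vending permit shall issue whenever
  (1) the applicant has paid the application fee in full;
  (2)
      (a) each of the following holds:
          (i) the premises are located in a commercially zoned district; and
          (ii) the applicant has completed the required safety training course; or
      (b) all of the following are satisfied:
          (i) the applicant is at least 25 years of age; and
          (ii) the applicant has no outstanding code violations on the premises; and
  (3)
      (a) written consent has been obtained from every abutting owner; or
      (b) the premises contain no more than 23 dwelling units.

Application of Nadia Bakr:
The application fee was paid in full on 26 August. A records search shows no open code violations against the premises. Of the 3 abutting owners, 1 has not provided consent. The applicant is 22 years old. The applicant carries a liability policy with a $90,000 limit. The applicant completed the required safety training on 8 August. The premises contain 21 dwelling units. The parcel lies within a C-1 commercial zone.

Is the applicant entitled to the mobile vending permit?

(1) fee paid — holds.
(i) commercially zoned — met.
(ii) safety training — met.
(a) = T AND T = true.
(i) age ≥ 25 — fails.
(ii) no code violations — met.
(b) = F AND T = false.
(2) = T OR F = true.
(a) all abutters consent — fails.
(b) ≤ 23 units — met.
(3) = F OR T = true.
So Overall is satisfied (T AND T AND T).

Yes — granted.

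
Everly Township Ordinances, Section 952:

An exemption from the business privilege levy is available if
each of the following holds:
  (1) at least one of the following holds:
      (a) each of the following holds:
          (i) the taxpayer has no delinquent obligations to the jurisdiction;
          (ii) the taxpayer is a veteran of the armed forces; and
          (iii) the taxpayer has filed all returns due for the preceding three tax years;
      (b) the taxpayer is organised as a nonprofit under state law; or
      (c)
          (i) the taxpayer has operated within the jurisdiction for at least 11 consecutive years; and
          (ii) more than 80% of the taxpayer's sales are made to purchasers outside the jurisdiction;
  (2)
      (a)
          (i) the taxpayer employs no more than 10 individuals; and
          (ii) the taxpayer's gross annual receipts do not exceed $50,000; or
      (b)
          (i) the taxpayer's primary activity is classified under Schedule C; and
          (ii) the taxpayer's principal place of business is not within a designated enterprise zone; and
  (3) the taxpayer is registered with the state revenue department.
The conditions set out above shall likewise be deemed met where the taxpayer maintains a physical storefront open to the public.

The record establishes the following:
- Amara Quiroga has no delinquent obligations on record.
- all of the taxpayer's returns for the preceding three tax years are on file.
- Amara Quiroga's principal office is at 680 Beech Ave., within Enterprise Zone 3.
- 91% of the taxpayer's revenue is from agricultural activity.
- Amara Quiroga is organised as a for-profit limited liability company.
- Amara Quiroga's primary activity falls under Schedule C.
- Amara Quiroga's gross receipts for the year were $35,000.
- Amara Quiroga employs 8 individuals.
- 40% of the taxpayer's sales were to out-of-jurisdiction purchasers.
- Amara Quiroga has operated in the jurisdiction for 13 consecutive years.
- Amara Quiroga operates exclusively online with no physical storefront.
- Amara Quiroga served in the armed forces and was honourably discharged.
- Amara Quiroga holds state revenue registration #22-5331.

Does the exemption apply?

Yes — exempt.

(i) no delinquency — satisfied.
(ii) veteran — met.
(iii) returns current — met.
(a): T AND T AND T → true.
(b) nonprofit — not met.
(i) ≥ 11 yrs in jurisdiction — holds.
(ii) >80% out-of-jur. sales — fails.
(c) = T AND F = false.
(1): T OR F OR F → true.
(i) ≤ 10 employees — holds.
(ii) receipts ≤ $50,000 — holds.
(a): T AND T → true.
(i) Schedule C activity — satisfied.
(ii) not (in enterprise zone) — not satisfied.
(b): T AND F → false.
So (2) is satisfied (T OR F).
(3) state-registered — met.
Overall = T AND T AND T = true.
Exception (has storefront) — not satisfied.
Result: main true OR exception false → true.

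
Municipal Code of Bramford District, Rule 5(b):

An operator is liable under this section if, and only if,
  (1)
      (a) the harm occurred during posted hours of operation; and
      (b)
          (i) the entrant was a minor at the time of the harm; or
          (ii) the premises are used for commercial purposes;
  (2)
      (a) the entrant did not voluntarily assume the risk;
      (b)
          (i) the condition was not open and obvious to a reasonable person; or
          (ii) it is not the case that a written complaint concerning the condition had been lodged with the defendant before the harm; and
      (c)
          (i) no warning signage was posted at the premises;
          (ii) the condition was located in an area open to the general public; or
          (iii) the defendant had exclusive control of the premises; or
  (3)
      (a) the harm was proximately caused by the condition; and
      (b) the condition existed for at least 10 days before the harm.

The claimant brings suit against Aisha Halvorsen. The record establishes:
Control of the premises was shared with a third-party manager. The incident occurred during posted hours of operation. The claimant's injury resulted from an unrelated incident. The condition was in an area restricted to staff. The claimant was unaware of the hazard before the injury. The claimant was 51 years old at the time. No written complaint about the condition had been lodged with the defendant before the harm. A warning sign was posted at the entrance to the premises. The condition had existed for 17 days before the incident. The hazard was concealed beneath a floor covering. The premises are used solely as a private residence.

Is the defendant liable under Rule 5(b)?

(a) during posted hours — holds.
(i) entrant a minor — not satisfied.
(ii) commercial use — not met.
(b): F OR F → false.
So (1) is not satisfied (T AND F).
(a) no assumed risk — met.
(i) not open/obvious — satisfied.
(ii) not (complaint lodged) — met.
(b): T OR T → true.
(i) no signage posted — not met.
(ii) public area — not satisfied.
(iii) exclusive control — fails.
(c): F OR F OR F → false.
(2): T AND T AND F → false.
(a) proximate cause — fails.
(b) condition ≥10 days old — holds.
(3): F AND T → false.
Overall: F OR F OR F → false.

No — not liable.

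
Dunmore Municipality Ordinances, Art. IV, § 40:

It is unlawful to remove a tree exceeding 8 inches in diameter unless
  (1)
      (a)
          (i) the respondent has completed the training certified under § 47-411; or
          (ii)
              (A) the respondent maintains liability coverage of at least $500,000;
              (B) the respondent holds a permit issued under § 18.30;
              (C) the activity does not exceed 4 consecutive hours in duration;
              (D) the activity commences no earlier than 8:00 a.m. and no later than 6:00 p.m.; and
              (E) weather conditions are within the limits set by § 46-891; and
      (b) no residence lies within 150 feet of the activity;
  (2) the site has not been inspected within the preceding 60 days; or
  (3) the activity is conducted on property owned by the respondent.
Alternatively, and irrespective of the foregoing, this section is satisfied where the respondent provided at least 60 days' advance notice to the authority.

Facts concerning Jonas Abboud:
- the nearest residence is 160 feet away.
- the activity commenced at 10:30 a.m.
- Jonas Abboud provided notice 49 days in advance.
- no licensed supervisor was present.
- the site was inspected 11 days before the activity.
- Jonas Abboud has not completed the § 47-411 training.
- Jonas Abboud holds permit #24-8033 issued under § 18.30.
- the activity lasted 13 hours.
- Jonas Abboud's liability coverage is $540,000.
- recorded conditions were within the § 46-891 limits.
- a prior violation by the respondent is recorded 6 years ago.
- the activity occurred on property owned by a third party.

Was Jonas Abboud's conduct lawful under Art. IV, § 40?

(i) training certified — not met.
(A) coverage ≥ $500,000 — satisfied.
(B) holds permit — holds.
(C) ≤ 4 hrs duration — not met.
(D) start within hours — satisfied.
(E) weather ok — met.
(ii) = T AND T AND F AND T AND T = false.
(a): F OR F → false.
(b) no residence in 150 ft — satisfied.
So (1) is not satisfied (F AND T).
(2) not (site inspected) — not satisfied.
(3) own property — fails.
So Overall is not satisfied (F OR F OR F).
Exception (≥60 days' notice) — not satisfied.
Result: main false OR exception false → false.

No — unlawful.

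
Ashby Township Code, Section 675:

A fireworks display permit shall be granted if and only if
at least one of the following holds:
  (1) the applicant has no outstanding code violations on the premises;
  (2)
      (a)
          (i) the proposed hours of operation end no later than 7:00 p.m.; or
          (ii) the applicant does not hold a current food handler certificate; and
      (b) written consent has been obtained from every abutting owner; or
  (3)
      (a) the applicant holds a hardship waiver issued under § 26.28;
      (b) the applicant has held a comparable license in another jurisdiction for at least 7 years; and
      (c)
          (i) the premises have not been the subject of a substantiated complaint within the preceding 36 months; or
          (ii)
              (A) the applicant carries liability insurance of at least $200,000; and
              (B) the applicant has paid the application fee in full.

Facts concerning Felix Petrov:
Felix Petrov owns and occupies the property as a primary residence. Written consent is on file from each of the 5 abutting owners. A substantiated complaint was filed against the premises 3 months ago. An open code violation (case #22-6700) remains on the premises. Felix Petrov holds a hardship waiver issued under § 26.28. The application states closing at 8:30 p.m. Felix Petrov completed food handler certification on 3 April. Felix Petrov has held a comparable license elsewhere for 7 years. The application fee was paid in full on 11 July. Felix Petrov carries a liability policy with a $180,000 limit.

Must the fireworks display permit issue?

No — denied.

(1) no code violations — fails.
(i) closes by 7 p.m. — not satisfied.
(ii) not (food handler cert.) — not met.
So (a) is not satisfied (F OR F).
(b) all abutters consent — met.
(2): F AND T → false.
(a) hardship waiver — holds.
(b) prior license ≥ 7 yr — satisfied.
(i) no complaint in 36 mo. — not met.
(A) insurance ≥ $200,000 — not satisfied.
(B) fee paid — satisfied.
(ii) = F AND T = false.
So (c) is not satisfied (F OR F).
(3) = T AND T AND F = false.
So Overall is not satisfied (F OR F OR F).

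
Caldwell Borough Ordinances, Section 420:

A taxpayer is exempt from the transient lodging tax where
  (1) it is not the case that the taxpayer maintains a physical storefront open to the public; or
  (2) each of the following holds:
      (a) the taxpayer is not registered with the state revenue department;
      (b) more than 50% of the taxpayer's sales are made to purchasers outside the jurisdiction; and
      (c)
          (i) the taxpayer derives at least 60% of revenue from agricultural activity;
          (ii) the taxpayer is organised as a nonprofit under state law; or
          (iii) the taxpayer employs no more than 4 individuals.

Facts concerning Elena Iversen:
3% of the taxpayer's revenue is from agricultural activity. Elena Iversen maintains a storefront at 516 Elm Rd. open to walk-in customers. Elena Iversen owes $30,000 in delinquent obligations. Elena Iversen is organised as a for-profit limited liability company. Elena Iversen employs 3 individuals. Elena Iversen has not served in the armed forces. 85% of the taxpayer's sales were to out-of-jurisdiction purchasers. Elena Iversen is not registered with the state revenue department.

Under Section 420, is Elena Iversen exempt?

Yes — exempt.

(1) not (has storefront) — fails.
(a) not (state-registered) — satisfied.
(b) >50% out-of-jur. sales — satisfied.
(i) ≥60% agricultural — not met.
(ii) nonprofit — fails.
(iii) ≤ 4 employees — holds.
So (c) is satisfied (F OR F OR T).
(2): T AND T AND T → true.
Overall: F OR T → true.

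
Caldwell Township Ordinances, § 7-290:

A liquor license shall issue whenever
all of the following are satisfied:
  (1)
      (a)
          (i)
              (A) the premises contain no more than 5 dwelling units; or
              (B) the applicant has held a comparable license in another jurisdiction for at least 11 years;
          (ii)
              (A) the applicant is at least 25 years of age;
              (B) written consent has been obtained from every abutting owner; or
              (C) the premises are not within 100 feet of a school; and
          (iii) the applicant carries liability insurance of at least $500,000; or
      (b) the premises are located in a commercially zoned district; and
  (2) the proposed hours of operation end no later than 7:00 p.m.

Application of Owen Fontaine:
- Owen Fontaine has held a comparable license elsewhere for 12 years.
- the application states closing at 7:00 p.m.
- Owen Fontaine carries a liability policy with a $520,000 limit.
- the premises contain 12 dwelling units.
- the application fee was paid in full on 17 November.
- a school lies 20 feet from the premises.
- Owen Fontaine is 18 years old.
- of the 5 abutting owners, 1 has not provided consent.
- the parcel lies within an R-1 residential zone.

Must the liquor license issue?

(A) ≤ 5 units — not satisfied.
(B) prior license ≥ 11 yr — holds.
(i): F OR T → true.
(A) age ≥ 25 — fails.
(B) all abutters consent — fails.
(C) ≥100 ft from school — not satisfied.
So (ii) is not satisfied (F OR F OR F).
(iii) insurance ≥ $500,000 — satisfied.
(a): T AND F AND T → false.
(b) commercially zoned — fails.
So (1) is not satisfied (F OR F).
(2) closes by 7 p.m. — met.
Overall: F AND T → false.

No — denied.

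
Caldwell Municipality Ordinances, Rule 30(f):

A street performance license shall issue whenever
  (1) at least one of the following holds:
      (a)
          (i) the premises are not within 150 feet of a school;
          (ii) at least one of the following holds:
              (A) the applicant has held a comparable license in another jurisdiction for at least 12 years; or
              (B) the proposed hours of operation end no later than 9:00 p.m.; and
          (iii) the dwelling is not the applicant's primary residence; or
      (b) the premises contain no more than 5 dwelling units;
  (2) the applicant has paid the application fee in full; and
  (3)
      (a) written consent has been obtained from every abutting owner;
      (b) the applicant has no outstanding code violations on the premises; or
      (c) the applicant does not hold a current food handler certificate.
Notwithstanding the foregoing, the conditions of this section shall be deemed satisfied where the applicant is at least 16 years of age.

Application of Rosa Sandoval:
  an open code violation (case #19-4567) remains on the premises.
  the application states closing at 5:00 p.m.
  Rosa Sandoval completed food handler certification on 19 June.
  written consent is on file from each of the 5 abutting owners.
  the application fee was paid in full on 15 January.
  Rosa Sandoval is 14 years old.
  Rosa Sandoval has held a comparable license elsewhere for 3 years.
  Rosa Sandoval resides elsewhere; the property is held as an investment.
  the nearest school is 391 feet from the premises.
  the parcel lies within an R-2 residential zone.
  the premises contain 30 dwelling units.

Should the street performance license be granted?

(i) ≥150 ft from school — satisfied.
(A) prior license ≥ 12 yr — not met.
(B) closes by 9 p.m. — holds.
(ii): F OR T → true.
(iii) not (primary residence) — met.
So (a) is satisfied (T AND T AND T).
(b) ≤ 5 units — not satisfied.
(1) = T OR F = true.
(2) fee paid — satisfied.
(a) all abutters consent — met.
(b) no code violations — not met.
(c) not (food handler cert.) — not satisfied.
So (3) is satisfied (T OR F OR F).
Overall = T AND T AND T = true.
Exception (age ≥ 16) — not satisfied.
Result: main true OR exception false → true.

Yes — granted.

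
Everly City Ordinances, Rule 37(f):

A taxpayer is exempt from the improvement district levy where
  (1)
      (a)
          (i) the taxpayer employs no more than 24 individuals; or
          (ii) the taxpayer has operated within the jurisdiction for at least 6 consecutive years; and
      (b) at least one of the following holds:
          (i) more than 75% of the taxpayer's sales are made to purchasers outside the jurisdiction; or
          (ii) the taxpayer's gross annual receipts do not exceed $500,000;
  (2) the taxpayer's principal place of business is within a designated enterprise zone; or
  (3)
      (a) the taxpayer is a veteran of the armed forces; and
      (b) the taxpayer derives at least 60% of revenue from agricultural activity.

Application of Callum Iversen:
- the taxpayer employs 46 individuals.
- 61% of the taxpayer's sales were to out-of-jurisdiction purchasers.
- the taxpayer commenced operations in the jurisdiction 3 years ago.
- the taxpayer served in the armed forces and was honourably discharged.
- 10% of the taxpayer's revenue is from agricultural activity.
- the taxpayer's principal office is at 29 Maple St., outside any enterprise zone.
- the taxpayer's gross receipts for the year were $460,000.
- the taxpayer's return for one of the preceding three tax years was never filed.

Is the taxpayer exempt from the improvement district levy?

(i) ≤ 24 employees — fails.
(ii) ≥ 6 yrs in jurisdiction — fails.
(a): F OR F → false.
(i) >75% out-of-jur. sales — not met.
(ii) receipts ≤ $500,000 — satisfied.
(b) = F OR T = true.
(1) = F AND T = false.
(2) in enterprise zone — not met.
(a) veteran — satisfied.
(b) ≥60% agricultural — fails.
So (3) is not satisfied (T AND F).
So Overall is not satisfied (F OR F OR F).

No — not exempt.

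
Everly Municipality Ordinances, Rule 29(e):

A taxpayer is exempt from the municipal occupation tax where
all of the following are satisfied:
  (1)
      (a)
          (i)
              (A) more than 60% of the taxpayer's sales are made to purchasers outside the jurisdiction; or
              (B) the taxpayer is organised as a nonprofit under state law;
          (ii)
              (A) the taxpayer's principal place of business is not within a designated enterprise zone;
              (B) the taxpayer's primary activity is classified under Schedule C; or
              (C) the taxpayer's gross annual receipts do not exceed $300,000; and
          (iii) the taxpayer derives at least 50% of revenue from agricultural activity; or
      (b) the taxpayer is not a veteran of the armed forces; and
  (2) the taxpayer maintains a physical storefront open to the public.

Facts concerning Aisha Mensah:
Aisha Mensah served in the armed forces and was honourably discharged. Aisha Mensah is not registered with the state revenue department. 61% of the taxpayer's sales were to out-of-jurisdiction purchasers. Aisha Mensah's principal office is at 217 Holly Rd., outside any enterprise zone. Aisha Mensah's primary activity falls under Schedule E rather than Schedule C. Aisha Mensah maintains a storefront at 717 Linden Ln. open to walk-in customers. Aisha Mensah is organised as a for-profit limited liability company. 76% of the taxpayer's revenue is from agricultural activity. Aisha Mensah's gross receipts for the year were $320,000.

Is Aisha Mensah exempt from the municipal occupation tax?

Yes — exempt.

(A) >60% out-of-jur. sales — satisfied.
(B) nonprofit — not met.
So (i) is satisfied (T OR F).
(A) not (in enterprise zone) — satisfied.
(B) Schedule C activity — not met.
(C) receipts ≤ $300,000 — not met.
(ii): T OR F OR F → true.
(iii) ≥50% agricultural — met.
(a) = T AND T AND T = true.
(b) not (veteran) — not met.
So (1) is satisfied (T OR F).
(2) has storefront — met.
Overall = T AND T = true.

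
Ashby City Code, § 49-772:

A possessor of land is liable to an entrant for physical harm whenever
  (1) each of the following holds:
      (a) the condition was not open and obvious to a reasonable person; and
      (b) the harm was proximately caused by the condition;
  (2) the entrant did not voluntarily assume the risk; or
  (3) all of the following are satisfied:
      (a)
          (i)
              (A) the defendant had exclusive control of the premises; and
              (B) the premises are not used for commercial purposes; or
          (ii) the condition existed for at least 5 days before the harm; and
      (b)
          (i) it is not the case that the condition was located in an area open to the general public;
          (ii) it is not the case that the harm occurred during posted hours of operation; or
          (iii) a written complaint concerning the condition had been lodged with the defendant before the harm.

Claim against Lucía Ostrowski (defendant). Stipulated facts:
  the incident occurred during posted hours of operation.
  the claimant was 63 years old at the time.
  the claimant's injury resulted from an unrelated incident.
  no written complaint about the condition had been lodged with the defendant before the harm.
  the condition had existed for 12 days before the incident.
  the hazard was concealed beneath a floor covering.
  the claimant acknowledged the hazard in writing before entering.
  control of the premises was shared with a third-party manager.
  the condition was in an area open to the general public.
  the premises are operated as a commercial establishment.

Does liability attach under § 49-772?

No — not liable.

(a) not open/obvious — satisfied.
(b) proximate cause — not met.
So (1) is not satisfied (T AND F).
(2) no assumed risk — fails.
(A) exclusive control — fails.
(B) not (commercial use) — not satisfied.
(i): F AND F → false.
(ii) condition ≥5 days old — satisfied.
(a): F OR T → true.
(i) not (public area) — not satisfied.
(ii) not (during posted hours) — not satisfied.
(iii) complaint lodged — fails.
(b) = F OR F OR F = false.
So (3) is not satisfied (T AND F).
Overall: F OR F OR F → false.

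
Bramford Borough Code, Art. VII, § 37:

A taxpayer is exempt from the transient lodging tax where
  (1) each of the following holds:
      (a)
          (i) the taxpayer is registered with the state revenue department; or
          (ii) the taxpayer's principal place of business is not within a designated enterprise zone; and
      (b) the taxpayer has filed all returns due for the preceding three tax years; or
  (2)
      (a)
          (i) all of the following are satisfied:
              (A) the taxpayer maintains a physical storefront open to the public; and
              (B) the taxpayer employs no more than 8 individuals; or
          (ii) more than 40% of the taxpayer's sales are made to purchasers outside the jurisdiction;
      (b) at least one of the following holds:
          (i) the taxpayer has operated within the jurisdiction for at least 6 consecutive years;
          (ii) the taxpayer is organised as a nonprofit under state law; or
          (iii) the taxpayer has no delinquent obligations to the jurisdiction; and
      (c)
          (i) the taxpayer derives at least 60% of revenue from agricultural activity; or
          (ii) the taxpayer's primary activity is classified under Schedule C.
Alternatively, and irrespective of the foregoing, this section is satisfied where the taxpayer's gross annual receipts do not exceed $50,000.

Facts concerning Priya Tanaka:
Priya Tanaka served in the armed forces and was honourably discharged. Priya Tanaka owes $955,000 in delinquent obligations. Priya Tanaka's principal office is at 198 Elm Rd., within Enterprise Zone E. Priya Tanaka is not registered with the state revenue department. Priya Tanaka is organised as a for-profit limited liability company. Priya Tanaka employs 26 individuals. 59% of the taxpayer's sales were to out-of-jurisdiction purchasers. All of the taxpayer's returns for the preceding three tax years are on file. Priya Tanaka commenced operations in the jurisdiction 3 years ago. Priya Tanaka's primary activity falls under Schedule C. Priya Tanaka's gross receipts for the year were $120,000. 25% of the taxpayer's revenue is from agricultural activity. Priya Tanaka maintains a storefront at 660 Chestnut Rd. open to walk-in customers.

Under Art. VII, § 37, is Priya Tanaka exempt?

No — not exempt.

(i) state-registered — not met.
(ii) not (in enterprise zone) — not satisfied.
(a): F OR F → false.
(b) returns current — met.
So (1) is not satisfied (F AND T).
(A) has storefront — met.
(B) ≤ 8 employees — not met.
(i) = T AND F = false.
(ii) >40% out-of-jur. sales — satisfied.
(a) = F OR T = true.
(i) ≥ 6 yrs in jurisdiction — not met.
(ii) nonprofit — not satisfied.
(iii) no delinquency — not satisfied.
(b): F OR F OR F → false.
(i) ≥60% agricultural — fails.
(ii) Schedule C activity — satisfied.
So (c) is satisfied (F OR T).
(2): T AND F AND T → false.
Overall: F OR F → false.
Exception (receipts ≤ $50,000) — not satisfied.
Result: main false OR exception false → false.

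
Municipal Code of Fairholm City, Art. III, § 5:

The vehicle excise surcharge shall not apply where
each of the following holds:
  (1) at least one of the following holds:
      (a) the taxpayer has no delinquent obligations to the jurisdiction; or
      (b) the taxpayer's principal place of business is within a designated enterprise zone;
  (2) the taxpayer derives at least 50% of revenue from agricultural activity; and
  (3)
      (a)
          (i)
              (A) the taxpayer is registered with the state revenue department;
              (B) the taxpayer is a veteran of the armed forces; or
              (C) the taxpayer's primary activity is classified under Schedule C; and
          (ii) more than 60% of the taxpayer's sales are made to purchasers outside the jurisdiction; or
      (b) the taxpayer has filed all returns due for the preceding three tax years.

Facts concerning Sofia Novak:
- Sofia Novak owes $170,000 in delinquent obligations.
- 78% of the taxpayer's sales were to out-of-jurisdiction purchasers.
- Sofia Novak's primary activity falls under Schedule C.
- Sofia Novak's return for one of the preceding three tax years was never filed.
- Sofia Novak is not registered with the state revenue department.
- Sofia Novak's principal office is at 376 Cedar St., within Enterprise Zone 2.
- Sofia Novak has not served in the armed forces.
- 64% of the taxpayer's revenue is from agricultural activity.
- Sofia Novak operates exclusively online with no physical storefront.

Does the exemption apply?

(a) no delinquency — not satisfied.
(b) in enterprise zone — holds.
(1): F OR T → true.
(2) ≥50% agricultural — holds.
(A) state-registered — not satisfied.
(B) veteran — not satisfied.
(C) Schedule C activity — satisfied.
So (i) is satisfied (F OR F OR T).
(ii) >60% out-of-jur. sales — met.
(a): T AND T → true.
(b) returns current — not met.
So (3) is satisfied (T OR F).
Overall: T AND T AND T → true.

Yes — exempt.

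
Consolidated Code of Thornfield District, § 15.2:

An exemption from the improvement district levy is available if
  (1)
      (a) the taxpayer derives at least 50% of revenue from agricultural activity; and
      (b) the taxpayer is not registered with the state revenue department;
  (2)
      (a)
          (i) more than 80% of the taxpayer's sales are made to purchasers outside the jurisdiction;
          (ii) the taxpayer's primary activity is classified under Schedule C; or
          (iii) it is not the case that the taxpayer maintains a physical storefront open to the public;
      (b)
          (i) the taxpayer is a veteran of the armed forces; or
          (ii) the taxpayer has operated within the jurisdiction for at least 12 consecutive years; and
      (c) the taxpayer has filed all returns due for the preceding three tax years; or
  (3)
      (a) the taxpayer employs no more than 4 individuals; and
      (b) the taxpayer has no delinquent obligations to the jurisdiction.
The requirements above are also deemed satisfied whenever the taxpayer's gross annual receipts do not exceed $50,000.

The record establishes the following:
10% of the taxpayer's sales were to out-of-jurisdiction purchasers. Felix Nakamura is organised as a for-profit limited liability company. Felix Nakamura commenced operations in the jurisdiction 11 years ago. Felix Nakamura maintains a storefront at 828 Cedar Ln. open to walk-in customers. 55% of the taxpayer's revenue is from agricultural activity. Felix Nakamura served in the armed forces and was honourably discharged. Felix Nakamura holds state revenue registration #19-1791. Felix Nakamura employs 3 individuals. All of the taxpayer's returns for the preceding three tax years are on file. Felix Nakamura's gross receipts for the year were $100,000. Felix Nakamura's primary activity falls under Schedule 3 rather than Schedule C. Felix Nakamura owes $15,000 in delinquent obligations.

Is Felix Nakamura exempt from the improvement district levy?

No — not exempt.

(a) ≥50% agricultural — met.
(b) not (state-registered) — not satisfied.
So (1) is not satisfied (T AND F).
(i) >80% out-of-jur. sales — fails.
(ii) Schedule C activity — not satisfied.
(iii) not (has storefront) — fails.
(a) = F OR F OR F = false.
(i) veteran — holds.
(ii) ≥ 12 yrs in jurisdiction — fails.
(b) = T OR F = true.
(c) returns current — met.
So (2) is not satisfied (F AND T AND T).
(a) ≤ 4 employees — holds.
(b) no delinquency — fails.
(3) = T AND F = false.
Overall: F OR F OR F → false.
Exception (receipts ≤ $50,000) — not satisfied.
Result: main false OR exception false → false.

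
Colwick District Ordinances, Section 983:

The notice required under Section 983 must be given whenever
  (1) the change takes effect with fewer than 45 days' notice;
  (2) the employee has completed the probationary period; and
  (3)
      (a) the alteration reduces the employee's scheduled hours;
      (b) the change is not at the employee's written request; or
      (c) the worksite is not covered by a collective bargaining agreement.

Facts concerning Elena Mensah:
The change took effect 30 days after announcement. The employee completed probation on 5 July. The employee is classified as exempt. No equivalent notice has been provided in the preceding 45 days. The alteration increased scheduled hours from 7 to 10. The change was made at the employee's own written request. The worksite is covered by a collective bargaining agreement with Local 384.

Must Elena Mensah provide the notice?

(1) < 45 days' notice — holds.
(2) past probation — satisfied.
(a) hours reduced — not satisfied.
(b) not employee-requested — fails.
(c) no CBA — not satisfied.
(3): F OR F OR F → false.
Overall: T AND T AND F → false.

No — not required.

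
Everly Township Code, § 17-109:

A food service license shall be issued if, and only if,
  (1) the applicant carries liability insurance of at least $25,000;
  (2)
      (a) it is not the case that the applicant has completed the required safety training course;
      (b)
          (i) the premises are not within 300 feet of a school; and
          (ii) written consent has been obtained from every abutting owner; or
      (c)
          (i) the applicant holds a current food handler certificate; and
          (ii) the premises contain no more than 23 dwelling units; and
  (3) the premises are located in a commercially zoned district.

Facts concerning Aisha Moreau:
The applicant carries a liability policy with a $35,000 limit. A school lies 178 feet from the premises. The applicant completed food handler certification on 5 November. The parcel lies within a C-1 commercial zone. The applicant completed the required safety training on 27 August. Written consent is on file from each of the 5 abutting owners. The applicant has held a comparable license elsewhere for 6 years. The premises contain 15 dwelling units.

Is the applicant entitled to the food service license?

(1) insurance ≥ $25,000 — met.
(a) not (safety training) — fails.
(i) ≥300 ft from school — fails.
(ii) all abutters consent — met.
(b): F AND T → false.
(i) food handler cert. — met.
(ii) ≤ 23 units — met.
(c): T AND T → true.
(2) = F OR F OR T = true.
(3) commercially zoned — met.
So Overall is satisfied (T AND T AND T).

Yes — granted.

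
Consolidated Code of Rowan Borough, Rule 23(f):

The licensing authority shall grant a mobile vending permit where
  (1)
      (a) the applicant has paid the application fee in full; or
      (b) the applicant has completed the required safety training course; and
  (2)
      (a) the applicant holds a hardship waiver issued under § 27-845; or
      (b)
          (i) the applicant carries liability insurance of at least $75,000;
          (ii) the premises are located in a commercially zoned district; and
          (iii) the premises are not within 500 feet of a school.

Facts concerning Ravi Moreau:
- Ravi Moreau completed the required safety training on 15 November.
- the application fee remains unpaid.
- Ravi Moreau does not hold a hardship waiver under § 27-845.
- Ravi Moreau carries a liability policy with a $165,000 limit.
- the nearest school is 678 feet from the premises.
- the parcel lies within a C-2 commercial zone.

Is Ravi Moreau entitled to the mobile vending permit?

Yes — granted.

(a) fee paid — fails.
(b) safety training — holds.
So (1) is satisfied (F OR T).
(a) hardship waiver — not satisfied.
(i) insurance ≥ $75,000 — met.
(ii) commercially zoned — holds.
(iii) ≥500 ft from school — satisfied.
(b): T AND T AND T → true.
So (2) is satisfied (F OR T).
Overall = T AND T = true.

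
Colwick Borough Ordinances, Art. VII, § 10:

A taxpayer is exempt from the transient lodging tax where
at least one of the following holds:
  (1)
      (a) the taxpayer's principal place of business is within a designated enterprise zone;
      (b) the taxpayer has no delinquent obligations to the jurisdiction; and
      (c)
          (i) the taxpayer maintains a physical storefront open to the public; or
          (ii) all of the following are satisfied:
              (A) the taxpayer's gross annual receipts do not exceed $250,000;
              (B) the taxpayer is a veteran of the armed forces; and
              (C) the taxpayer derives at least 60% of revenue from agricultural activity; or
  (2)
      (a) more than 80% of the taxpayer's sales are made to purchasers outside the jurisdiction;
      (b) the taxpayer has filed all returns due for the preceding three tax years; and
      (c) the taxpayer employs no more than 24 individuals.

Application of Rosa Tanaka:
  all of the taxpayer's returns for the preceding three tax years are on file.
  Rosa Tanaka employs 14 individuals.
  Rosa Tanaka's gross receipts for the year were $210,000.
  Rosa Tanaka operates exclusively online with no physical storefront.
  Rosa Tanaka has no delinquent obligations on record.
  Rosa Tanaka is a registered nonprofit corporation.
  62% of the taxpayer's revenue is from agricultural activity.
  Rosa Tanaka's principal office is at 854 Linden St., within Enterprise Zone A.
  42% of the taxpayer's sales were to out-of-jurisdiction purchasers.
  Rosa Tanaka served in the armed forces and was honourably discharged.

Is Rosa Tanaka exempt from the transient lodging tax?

Yes — exempt.

(a) in enterprise zone — holds.
(b) no delinquency — met.
(i) has storefront — not met.
(A) receipts ≤ $250,000 — satisfied.
(B) veteran — met.
(C) ≥60% agricultural — holds.
So (ii) is satisfied (T AND T AND T).
So (c) is satisfied (F OR T).
(1) = T AND T AND T = true.
(a) >80% out-of-jur. sales — not met.
(b) returns current — holds.
(c) ≤ 24 employees — met.
So (2) is not satisfied (F AND T AND T).
So Overall is satisfied (T OR F).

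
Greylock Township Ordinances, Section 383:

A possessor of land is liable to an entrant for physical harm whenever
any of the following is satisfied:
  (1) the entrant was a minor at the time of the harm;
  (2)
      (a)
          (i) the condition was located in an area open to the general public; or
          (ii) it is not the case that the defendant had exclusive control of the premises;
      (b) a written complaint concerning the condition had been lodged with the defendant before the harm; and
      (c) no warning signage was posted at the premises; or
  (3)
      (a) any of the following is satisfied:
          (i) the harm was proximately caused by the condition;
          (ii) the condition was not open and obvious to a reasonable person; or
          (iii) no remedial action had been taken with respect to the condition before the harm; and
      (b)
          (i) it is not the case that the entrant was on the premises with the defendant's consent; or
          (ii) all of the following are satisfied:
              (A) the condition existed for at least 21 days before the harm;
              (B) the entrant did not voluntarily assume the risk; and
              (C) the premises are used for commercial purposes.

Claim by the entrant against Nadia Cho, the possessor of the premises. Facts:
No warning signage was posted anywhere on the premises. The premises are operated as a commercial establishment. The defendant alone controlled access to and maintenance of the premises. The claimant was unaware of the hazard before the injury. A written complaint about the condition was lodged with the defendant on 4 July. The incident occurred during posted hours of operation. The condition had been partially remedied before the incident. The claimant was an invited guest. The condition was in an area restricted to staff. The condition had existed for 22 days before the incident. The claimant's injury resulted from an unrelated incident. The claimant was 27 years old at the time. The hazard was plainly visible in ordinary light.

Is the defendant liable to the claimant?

No — not liable.

(1) entrant a minor — fails.
(i) public area — not met.
(ii) not (exclusive control) — not met.
So (a) is not satisfied (F OR F).
(b) complaint lodged — holds.
(c) no signage posted — met.
(2) = F AND T AND T = false.
(i) proximate cause — not satisfied.
(ii) not open/obvious — not met.
(iii) no remedial action — not met.
(a) = F OR F OR F = false.
(i) not (consent to enter) — not met.
(A) condition ≥21 days old — met.
(B) no assumed risk — holds.
(C) commercial use — satisfied.
So (ii) is satisfied (T AND T AND T).
(b): F OR T → true.
So (3) is not satisfied (F AND T).
So Overall is not satisfied (F OR F OR F).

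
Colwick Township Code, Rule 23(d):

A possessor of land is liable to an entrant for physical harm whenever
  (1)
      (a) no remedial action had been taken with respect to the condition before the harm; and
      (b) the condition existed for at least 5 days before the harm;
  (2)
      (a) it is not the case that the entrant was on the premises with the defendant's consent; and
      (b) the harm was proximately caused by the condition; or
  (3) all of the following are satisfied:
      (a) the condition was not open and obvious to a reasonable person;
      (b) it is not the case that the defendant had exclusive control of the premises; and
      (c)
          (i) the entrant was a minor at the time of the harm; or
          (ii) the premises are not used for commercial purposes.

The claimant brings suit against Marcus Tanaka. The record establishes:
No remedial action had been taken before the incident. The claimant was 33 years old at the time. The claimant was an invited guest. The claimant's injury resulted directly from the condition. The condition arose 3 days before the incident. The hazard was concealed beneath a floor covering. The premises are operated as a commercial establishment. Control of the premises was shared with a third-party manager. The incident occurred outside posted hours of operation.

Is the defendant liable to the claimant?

No — not liable.

(a) no remedial action — holds.
(b) condition ≥5 days old — not met.
(1) = T AND F = false.
(a) not (consent to enter) — fails.
(b) proximate cause — met.
(2): F AND T → false.
(a) not open/obvious — holds.
(b) not (exclusive control) — satisfied.
(i) entrant a minor — not met.
(ii) not (commercial use) — fails.
(c): F OR F → false.
So (3) is not satisfied (T AND T AND F).
Overall = F OR F OR F = false.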